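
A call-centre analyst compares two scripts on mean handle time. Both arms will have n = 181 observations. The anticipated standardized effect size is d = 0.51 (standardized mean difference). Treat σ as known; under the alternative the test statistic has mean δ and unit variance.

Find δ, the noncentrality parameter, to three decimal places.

δ ≈ 4.852

The noncentrality parameter scales effect size by the design's sample-size factor: δ = d·√(n/2) = 0.51 × √(181/2) = 4.8517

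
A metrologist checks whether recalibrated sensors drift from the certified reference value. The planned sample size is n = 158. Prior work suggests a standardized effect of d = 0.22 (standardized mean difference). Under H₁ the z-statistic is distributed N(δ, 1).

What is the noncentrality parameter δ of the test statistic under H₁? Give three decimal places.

δ = d·√n = 0.22 × √158 = 2.7654

δ ≈ 2.765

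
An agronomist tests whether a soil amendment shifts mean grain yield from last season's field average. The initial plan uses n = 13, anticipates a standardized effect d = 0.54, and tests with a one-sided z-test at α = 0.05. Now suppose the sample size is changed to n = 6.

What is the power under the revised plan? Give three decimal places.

With n = 6: δ = d·√n = 0.54 × √6 = 1.3227. Critical value z_{0.05} = 1.645.
Revised power = P(Z > 1.645 − δ) = Φ(-0.322) = 0.3737.

Power ≈ 0.374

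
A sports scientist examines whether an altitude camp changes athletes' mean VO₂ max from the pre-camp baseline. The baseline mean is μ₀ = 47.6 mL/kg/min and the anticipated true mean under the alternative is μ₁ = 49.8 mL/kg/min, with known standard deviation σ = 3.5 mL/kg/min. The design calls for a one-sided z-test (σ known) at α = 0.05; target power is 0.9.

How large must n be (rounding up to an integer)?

Standardized effect: d = |μ₁ − μ₀| / σ = |49.8 − 47.6| / 3.5 = 0.6286
For power 0.9 need Φ(δ − z_{0.05}) = 0.9, so δ = z_{0.05} + z_{0.10} = 1.645 + 1.282 = 2.926.
δ = d·√n ⇒ n = (δ/d)² = (2.926 / 0.6286)² = 21.68.
Rounding up, n = 22.

n = 22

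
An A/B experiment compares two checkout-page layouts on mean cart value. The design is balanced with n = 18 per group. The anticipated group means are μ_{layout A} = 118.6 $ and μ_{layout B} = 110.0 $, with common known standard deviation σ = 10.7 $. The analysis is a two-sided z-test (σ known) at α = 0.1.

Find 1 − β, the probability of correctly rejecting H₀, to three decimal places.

Standardized effect: d = |μ_{layout A} − μ_{layout B}| / σ = |118.6 − 110.0| / 10.7 = 0.8037
Noncentrality parameter: δ = d·√(n/2) = 0.8037 × √(18/2) = 2.4112
Two-sided α = 0.1 → critical value z_{0.05} = 1.645.
Power = Φ(δ − 1.645) + Φ(−δ − 1.645) = Φ(0.766) + Φ(-4.056) = 0.7783 + 0.0000 = 0.7783.

Power ≈ 0.778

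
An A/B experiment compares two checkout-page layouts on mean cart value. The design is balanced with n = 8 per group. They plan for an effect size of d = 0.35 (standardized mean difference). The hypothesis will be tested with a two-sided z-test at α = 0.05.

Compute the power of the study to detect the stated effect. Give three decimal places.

Noncentrality parameter: δ = d·√(n/2) = 0.35 × √(8/2) = 0.7000
Two-sided α = 0.05 → critical value z_{0.025} = 1.960.
Power = Φ(δ − 1.960) + Φ(−δ − 1.960) = Φ(-1.260) + Φ(-2.660) = 0.1038 + 0.0039 = 0.1077.

Power ≈ 0.108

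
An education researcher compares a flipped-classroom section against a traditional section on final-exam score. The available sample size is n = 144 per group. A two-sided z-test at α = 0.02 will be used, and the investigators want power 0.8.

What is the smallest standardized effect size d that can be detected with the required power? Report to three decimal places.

d ≈ 0.373

Need Φ(δ − 2.326) = 0.8, so δ = 2.326 + 0.842 = 3.168.
(The second rejection-region term Φ(−δ − z_{α/2}) is negligible and dropped.)
δ = d·√(n/2) ⇒ d = δ/√(n/2) = 3.168/√(144/2) = 0.3733.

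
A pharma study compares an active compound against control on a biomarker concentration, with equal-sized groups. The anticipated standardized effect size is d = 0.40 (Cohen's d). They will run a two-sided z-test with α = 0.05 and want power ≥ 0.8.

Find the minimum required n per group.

n = 99 per group

Set Φ(δ − 1.960) = 0.8; then δ − 1.960 = Φ⁻¹(0.8) = 0.842, giving δ = 2.802.
(For δ > 0 the lower-tail rejection region contributes negligibly to power, so the one-term inversion is standard.)
δ = d·√(n/2) ⇒ n = 2(δ/d)² = 2 × (2.802 / 0.40)² = 98.11.
Rounding up, n = 99 per group.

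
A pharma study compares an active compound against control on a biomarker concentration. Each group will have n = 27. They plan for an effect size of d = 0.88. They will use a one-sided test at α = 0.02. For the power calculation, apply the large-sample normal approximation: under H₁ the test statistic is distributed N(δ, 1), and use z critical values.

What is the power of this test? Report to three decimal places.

Noncentrality parameter: δ = d·√(n/2) = 0.88 × √(27/2) = 3.2333
Critical value for a one-sided test at α = 0.02: z_α = 2.054.
Power = Φ(δ − 2.054) = Φ(1.180) = 0.8809.

Power ≈ 0.881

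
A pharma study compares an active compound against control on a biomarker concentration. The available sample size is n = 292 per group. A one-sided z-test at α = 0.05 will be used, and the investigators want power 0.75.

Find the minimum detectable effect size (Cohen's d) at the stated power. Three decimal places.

d ≈ 0.192

Required noncentrality: δ = z_{0.05} + z_{0.25} = 1.645 + 0.674 = 2.319.
δ = d·√(n/2) ⇒ d = δ/√(n/2) = 2.319/√(292/2) = 0.1920.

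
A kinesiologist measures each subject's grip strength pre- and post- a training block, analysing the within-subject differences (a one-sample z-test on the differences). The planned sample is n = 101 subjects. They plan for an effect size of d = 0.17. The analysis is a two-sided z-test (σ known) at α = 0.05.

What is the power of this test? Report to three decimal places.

Power ≈ 0.401

Noncentrality parameter: δ = d·√n = 0.17 × √101 = 1.7085
Critical value for a two-sided test at α = 0.05: z_{α/2} = 1.960.
Power = Φ(δ − 1.960) + Φ(−δ − 1.960) = Φ(-0.251) + Φ(-3.668) = 0.4007 + 0.0001 = 0.4008.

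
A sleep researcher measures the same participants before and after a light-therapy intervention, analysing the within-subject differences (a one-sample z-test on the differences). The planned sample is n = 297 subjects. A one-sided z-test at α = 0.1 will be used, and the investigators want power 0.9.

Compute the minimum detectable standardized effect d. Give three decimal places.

Required noncentrality: δ = z_{0.1} + z_{0.10} = 1.282 + 1.282 = 2.563.
δ = d·√n ⇒ d = δ/√n = 2.563/√297 = 0.1487.

d ≈ 0.149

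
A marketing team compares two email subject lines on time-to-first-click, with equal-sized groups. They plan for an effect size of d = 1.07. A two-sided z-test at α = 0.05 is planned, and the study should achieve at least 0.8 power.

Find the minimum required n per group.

For power 0.8 need Φ(δ − z_{0.025}) = 0.8, so δ = z_{0.025} + z_{0.20} = 1.960 + 0.842 = 2.802.
(For δ > 0 the lower-tail rejection region contributes negligibly to power, so the one-term inversion is standard.)
δ = d·√(n/2) ⇒ n = 2(δ/d)² = 2 × (2.802 / 1.07)² = 13.71.
Round up to the next whole unit.

n = 14 per group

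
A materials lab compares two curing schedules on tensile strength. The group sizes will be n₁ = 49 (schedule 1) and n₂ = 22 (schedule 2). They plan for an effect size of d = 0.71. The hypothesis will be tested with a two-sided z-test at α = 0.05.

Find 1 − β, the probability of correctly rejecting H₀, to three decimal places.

Power ≈ 0.790

Noncentrality parameter: δ = d / √(1/n₁ + 1/n₂) = 0.71 / √(1/49 + 1/22) = 2.7666
Two-sided α = 0.05 → critical value z_{0.025} = 1.960.
Power = Φ(δ − 1.960) + Φ(−δ − 1.960) = Φ(0.807) + Φ(-4.727) = 0.7900 + 0.0000 = 0.7900.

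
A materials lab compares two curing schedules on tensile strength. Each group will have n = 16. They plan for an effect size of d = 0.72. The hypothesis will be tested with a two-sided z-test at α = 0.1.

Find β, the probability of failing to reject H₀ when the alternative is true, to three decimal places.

Noncentrality parameter: δ = d·√(n/2) = 0.72 × √(16/2) = 2.0365
Two-sided α = 0.1 → critical value z_{0.05} = 1.645.
Power = Φ(δ − 1.645) + Φ(−δ − 1.645) = Φ(0.392) + Φ(-3.681) = 0.6523 + 0.0001 = 0.6524.
Type II error: β = 1 − power = 1 − 0.6524 = 0.3476.

β ≈ 0.348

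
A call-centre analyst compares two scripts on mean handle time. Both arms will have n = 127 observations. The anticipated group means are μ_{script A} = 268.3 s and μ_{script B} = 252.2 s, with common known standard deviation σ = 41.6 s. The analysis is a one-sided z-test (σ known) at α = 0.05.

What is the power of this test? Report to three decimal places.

Power ≈ 0.925

Standardized effect: d = |μ_{script A} − μ_{script B}| / σ = |268.3 − 252.2| / 41.6 = 0.3870
Noncentrality parameter: λ = d·√(n/2) = 0.3870 × √(127/2) = 3.0840
Critical value for a one-sided test at α = 0.05: z_α = 1.645.
Power = P(Z > 1.645 − λ) = Φ(1.439) = 0.9250.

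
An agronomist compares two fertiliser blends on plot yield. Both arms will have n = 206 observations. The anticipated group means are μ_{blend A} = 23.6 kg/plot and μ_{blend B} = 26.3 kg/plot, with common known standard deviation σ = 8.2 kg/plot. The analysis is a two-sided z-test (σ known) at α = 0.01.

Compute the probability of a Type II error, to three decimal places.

β ≈ 0.222

Standardized effect: d = |μ_{blend A} − μ_{blend B}| / σ = |23.6 − 26.3| / 8.2 = 0.3293
Noncentrality parameter: δ = d·√(n/2) = 0.3293 × √(206/2) = 3.3417
Two-sided α = 0.01 → critical value z_{0.005} = 2.576.
Power = Φ(δ − 2.576) + Φ(−δ − 2.576) = Φ(0.766) + Φ(-5.918) = 0.7781 + 0.0000 = 0.7781.
Type II error: β = 1 − power = 1 − 0.7781 = 0.2219.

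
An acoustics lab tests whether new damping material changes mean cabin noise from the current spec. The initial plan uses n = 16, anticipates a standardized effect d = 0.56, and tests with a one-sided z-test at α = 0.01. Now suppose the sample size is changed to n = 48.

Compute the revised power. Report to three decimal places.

With n = 48: δ = d·√n = 0.56 × √48 = 3.8798. Critical value z_{0.01} = 2.326.
Revised power = P(Z > 2.326 − δ) = Φ(1.553) = 0.9398.

Power ≈ 0.940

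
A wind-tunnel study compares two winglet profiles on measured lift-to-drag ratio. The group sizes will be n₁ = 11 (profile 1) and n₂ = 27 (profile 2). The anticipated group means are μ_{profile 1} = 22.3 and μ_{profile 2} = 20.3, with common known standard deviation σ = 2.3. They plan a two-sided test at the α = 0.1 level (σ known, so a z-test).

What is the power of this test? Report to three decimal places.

Standardized effect: d = |μ_{profile 1} − μ_{profile 2}| / σ = |22.3 − 20.3| / 2.3 = 0.8696
Noncentrality parameter: δ = d / √(1/n₁ + 1/n₂) = 0.8696 / √(1/11 + 1/27) = 2.4310
Critical value for a two-sided test at α = 0.1: z_{α/2} = 1.645.
Power = Φ(δ − 1.645) + Φ(−δ − 1.645) = Φ(0.786) + Φ(-4.076) = 0.7841 + 0.0000 = 0.7841.

Power ≈ 0.784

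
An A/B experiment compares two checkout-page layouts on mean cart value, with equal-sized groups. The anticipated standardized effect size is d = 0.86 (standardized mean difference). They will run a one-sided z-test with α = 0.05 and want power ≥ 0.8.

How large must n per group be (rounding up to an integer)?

For power 0.8 need Φ(δ − z_{0.05}) = 0.8, so δ = z_{0.05} + z_{0.20} = 1.645 + 0.842 = 2.486.
δ = d·√(n/2) ⇒ n = 2(δ/d)² = 2 × (2.486 / 0.86)² = 16.72.
Rounding up, n = 17 per group.

n = 17 per group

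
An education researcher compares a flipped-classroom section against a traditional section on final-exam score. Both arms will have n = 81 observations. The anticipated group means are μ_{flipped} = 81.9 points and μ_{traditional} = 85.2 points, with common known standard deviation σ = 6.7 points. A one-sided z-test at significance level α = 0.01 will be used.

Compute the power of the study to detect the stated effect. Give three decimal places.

Standardized effect: d = |μ_{flipped} − μ_{traditional}| / σ = |81.9 − 85.2| / 6.7 = 0.4925
Noncentrality parameter: δ = d·√(n/2) = 0.4925 × √(81/2) = 3.1345
One-sided α = 0.01 → critical value z_{0.01} = 2.326.
Power = Φ(δ − 2.326) = Φ(0.808) = 0.7905.

Power ≈ 0.790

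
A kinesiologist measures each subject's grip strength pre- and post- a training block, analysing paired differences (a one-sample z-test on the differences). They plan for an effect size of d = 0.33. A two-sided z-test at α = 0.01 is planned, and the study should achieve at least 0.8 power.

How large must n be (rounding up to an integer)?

n = 108

Set Φ(δ − 2.576) = 0.8; then δ − 2.576 = Φ⁻¹(0.8) = 0.842, giving δ = 3.417.
(The Φ(−δ − z_{α/2}) term is vanishingly small for δ > 0 and is dropped in the standard sample-size formula.)
δ = d·√n ⇒ n = (δ/d)² = (3.417 / 0.33)² = 107.24.
Round up to the next whole unit.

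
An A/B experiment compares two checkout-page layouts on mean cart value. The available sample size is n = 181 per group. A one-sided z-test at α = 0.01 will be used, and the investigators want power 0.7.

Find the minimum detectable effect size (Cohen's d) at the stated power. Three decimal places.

d ≈ 0.300

Need Φ(δ − 2.326) = 0.7, so δ = 2.326 + 0.524 = 2.851.
δ = d·√(n/2) ⇒ d = δ/√(n/2) = 2.851/√(181/2) = 0.2997.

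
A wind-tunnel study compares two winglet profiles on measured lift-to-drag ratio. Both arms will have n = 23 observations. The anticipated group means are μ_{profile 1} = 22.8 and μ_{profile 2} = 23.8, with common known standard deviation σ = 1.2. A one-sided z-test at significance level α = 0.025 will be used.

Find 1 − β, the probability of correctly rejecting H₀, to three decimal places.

Standardized effect: d = |μ_{profile 1} − μ_{profile 2}| / σ = |22.8 − 23.8| / 1.2 = 0.8333
Noncentrality parameter: δ = d·√(n/2) = 0.8333 × √(23/2) = 2.8260
Critical value for a one-sided test at α = 0.025: z_α = 1.960.
Power = Φ(δ − 1.960) = Φ(0.866) = 0.8068.

Power ≈ 0.807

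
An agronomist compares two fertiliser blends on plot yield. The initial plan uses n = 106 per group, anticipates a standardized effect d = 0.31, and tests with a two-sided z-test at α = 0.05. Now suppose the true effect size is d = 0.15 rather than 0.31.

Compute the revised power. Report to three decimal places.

With d = 0.15: δ = d·√(n/2) = 0.15 × √(106/2) = 1.0920. Critical value z_{0.025} = 1.960.
Revised power = Φ(δ − 1.960) + Φ(−δ − 1.960) = Φ(-0.868) + Φ(-3.052) = 0.1927 + 0.0011 = 0.1938.

Power ≈ 0.194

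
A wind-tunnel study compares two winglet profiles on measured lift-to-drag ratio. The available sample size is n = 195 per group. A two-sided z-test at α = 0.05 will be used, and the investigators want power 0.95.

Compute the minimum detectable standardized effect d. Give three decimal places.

d ≈ 0.365

Need Φ(δ − 1.960) = 0.95, so δ = 1.960 + 1.645 = 3.605.
(The second rejection-region term Φ(−δ − z_{α/2}) is negligible and dropped.)
δ = d·√(n/2) ⇒ d = δ/√(n/2) = 3.605/√(195/2) = 0.3651.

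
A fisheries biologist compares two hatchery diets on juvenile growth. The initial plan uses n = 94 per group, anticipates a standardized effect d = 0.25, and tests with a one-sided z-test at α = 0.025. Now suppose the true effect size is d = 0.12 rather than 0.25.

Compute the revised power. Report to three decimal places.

Power ≈ 0.128

With d = 0.12: δ = d·√(n/2) = 0.12 × √(94/2) = 0.8227. Critical value z_{0.025} = 1.960.
Revised power = P(Z > 1.960 − δ) = Φ(-1.137) = 0.1277.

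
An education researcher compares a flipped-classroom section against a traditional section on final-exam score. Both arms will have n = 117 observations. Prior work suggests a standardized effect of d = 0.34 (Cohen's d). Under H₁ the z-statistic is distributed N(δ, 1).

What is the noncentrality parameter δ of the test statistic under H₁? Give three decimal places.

δ ≈ 2.600

The noncentrality parameter scales effect size by the design's sample-size factor: δ = d·√(n/2) = 0.34 × √(117/2) = 2.6005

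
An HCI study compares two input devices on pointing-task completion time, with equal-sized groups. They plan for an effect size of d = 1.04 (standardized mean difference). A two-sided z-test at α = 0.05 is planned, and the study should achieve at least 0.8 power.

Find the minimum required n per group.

n = 15 per group

Set Φ(δ − 1.960) = 0.8; then δ − 1.960 = Φ⁻¹(0.8) = 0.842, giving δ = 2.802.
(For δ > 0 the lower-tail rejection region contributes negligibly to power, so the one-term inversion is standard.)
δ = d·√(n/2) ⇒ n = 2(δ/d)² = 2 × (2.802 / 1.04)² = 14.51.
Round up to the next whole unit.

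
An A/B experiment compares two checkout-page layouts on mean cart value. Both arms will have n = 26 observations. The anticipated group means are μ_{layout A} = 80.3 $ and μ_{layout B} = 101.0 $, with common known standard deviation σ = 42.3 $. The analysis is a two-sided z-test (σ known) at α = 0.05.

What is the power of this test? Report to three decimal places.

Standardized effect: d = |μ_{layout A} − μ_{layout B}| / σ = |80.3 − 101.0| / 42.3 = 0.4894
Noncentrality parameter: δ = d·√(n/2) = 0.4894 × √(26/2) = 1.7644
Critical value for a two-sided test at α = 0.05: z_{α/2} = 1.960.
Power = Φ(δ − 1.960) + Φ(−δ − 1.960) = Φ(-0.196) + Φ(-3.724) = 0.4225 + 0.0001 = 0.4226.

Power ≈ 0.423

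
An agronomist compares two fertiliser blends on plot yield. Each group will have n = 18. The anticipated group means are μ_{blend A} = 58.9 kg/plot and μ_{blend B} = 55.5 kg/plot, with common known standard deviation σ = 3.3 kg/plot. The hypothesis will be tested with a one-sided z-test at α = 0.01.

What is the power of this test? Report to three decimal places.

Power ≈ 0.778

Standardized effect: d = |μ_{blend A} − μ_{blend B}| / σ = |58.9 − 55.5| / 3.3 = 1.0303
Noncentrality parameter: δ = d·√(n/2) = 1.0303 × √(18/2) = 3.0909
One-sided α = 0.01 → critical value z_{0.01} = 2.326.
Power = P(Z > 2.326 − δ) = Φ(0.765) = 0.7777.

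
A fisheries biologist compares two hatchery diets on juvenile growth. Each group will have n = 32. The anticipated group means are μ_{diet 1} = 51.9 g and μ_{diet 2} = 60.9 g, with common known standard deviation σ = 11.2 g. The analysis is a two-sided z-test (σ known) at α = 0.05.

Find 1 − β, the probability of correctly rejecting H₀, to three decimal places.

Power ≈ 0.895

Standardized effect: d = |μ_{diet 1} − μ_{diet 2}| / σ = |51.9 − 60.9| / 11.2 = 0.8036
Noncentrality parameter: δ = d·√(n/2) = 0.8036 × √(32/2) = 3.2143
Two-sided α = 0.05 → critical value z_{0.025} = 1.960.
Power = Φ(δ − 1.960) + Φ(−δ − 1.960) = Φ(1.254) + Φ(-5.174) = 0.8951 + 0.0000 = 0.8951.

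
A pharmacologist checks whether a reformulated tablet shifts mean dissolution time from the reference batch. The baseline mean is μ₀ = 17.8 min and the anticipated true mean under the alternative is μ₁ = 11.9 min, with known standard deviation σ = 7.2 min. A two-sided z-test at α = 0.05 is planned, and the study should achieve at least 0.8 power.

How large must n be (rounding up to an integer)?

Standardized effect: d = |μ₁ − μ₀| / σ = |11.9 − 17.8| / 7.2 = 0.8194
For power 0.8 need Φ(δ − z_{0.025}) = 0.8, so δ = z_{0.025} + z_{0.20} = 1.960 + 0.842 = 2.802.
(For δ > 0 the lower-tail rejection region contributes negligibly to power, so the one-term inversion is standard.)
δ = d·√n ⇒ n = (δ/d)² = (2.802 / 0.8194)² = 11.69.
Rounding up, n = 12.

n = 12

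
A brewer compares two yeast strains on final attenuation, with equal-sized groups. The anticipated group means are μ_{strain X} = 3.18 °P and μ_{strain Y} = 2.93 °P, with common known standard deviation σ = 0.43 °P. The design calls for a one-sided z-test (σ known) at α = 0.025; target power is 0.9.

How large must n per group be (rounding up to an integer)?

n = 63 per group

Standardized effect: d = |μ_{strain X} − μ_{strain Y}| / σ = |3.18 − 2.93| / 0.43 = 0.5814
For power 0.9 need Φ(δ − z_{0.025}) = 0.9, so δ = z_{0.025} + z_{0.10} = 1.960 + 1.282 = 3.242.
δ = d·√(n/2) ⇒ n = 2(δ/d)² = 2 × (3.242 / 0.5814)² = 62.17.
Rounding up, n = 63 per group.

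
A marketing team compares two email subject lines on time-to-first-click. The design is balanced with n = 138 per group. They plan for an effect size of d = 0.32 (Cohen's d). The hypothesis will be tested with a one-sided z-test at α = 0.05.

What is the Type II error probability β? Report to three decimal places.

Noncentrality parameter: δ = d·√(n/2) = 0.32 × √(138/2) = 2.6581
Critical value for a one-sided test at α = 0.05: z_α = 1.645.
Power = Φ(δ − 1.645) = Φ(1.013) = 0.8445.
Type II error: β = 1 − power = 1 − 0.8445 = 0.1555.

β ≈ 0.155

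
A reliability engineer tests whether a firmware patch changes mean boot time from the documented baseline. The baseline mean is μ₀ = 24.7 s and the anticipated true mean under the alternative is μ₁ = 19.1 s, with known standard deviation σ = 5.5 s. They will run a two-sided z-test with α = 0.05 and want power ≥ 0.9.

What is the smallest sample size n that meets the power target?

n = 11

Standardized effect: d = |μ₁ − μ₀| / σ = |19.1 − 24.7| / 5.5 = 1.0182
Set Φ(δ − 1.960) = 0.9; then δ − 1.960 = Φ⁻¹(0.9) = 1.282, giving δ = 3.242.
(For δ > 0 the lower-tail rejection region contributes negligibly to power, so the one-term inversion is standard.)
δ = d·√n ⇒ n = (δ/d)² = (3.242 / 1.0182)² = 10.14.
Rounding up, n = 11.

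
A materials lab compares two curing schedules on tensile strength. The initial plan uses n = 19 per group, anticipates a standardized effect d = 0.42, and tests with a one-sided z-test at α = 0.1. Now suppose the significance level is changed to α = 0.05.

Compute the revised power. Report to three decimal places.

δ = d·√(n/2) = 0.42 × √(19/2) = 1.2945 (unchanged). New critical value: z_{0.05} = 1.645.
Revised power = Φ(δ − 1.645) = Φ(-0.350) = 0.3630.

Power ≈ 0.363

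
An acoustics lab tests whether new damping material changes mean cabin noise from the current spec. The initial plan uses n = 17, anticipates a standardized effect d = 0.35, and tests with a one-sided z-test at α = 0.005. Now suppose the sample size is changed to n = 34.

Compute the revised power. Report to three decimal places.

Power ≈ 0.296

With n = 34: δ = d·√n = 0.35 × √34 = 2.0408. Critical value z_{0.005} = 2.576.
Revised power = Φ(δ − 2.576) = Φ(-0.535) = 0.2963.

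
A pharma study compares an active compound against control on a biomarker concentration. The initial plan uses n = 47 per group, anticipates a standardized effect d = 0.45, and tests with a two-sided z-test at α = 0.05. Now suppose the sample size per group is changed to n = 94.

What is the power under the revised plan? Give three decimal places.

With n = 94 per group: δ = d·√(n/2) = 0.45 × √(94/2) = 3.0850. Critical value z_{0.025} = 1.960.
Revised power = Φ(δ − 1.960) + Φ(−δ − 1.960) = Φ(1.125) + Φ(-5.045) = 0.8697 + 0.0000 = 0.8697.

Power ≈ 0.870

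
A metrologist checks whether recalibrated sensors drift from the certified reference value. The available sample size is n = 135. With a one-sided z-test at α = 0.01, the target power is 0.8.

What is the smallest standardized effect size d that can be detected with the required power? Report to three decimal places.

Need Φ(δ − 2.326) = 0.8, so δ = 2.326 + 0.842 = 3.168.
δ = d·√n ⇒ d = δ/√n = 3.168/√135 = 0.2727.

d ≈ 0.273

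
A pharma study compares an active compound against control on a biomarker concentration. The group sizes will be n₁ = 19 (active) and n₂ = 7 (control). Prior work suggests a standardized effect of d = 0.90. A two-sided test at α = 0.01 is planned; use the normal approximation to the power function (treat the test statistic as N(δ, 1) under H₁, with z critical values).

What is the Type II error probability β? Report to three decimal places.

Noncentrality parameter: δ = d / √(1/n₁ + 1/n₂) = 0.90 / √(1/19 + 1/7) = 2.0355
Two-sided α = 0.01 → critical value z_{0.005} = 2.576.
Power = Φ(δ − 2.576) + Φ(−δ − 2.576) = Φ(-0.540) + Φ(-4.611) = 0.2945 + 0.0000 = 0.2945.
Type II error: β = 1 − power = 1 − 0.2945 = 0.7055.

β ≈ 0.705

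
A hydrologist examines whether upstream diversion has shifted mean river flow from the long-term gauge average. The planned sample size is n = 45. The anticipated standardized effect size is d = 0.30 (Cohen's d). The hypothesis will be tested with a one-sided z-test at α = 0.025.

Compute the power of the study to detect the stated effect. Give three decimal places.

Power ≈ 0.521

Noncentrality parameter: δ = d·√n = 0.30 × √45 = 2.0125
One-sided α = 0.025 → critical value z_{0.025} = 1.960.
Power = Φ(δ − 1.960) = Φ(0.052) = 0.5209.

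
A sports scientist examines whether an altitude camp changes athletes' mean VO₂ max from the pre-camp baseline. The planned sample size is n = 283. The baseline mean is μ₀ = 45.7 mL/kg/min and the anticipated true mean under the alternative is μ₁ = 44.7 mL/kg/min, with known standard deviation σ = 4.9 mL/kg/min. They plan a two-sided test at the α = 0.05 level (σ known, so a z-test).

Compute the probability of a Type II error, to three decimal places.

Standardized effect: d = |μ₁ − μ₀| / σ = |44.7 − 45.7| / 4.9 = 0.2041
Noncentrality parameter: λ = d·√n = 0.2041 × √283 = 3.4332
Critical value for a two-sided test at α = 0.05: z_{α/2} = 1.960.
Power = Φ(λ − 1.960) + Φ(−λ − 1.960) = Φ(1.473) + Φ(-5.393) = 0.9297 + 0.0000 = 0.9297.
Type II error: β = 1 − power = 1 − 0.9297 = 0.0703.

β ≈ 0.070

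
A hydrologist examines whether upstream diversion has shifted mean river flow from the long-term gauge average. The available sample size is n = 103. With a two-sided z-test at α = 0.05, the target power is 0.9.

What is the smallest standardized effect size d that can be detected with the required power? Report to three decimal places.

d ≈ 0.319

Need Φ(δ − 1.960) = 0.9, so δ = 1.960 + 1.282 = 3.242.
(The second rejection-region term Φ(−δ − z_{α/2}) is negligible and dropped.)
δ = d·√n ⇒ d = δ/√n = 3.242/√103 = 0.3194.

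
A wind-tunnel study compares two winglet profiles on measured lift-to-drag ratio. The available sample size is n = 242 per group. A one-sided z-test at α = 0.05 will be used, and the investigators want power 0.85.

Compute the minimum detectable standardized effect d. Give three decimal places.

Required noncentrality: δ = z_{0.05} + z_{0.15} = 1.645 + 1.036 = 2.681.
δ = d·√(n/2) ⇒ d = δ/√(n/2) = 2.681/√(242/2) = 0.2438.

d ≈ 0.244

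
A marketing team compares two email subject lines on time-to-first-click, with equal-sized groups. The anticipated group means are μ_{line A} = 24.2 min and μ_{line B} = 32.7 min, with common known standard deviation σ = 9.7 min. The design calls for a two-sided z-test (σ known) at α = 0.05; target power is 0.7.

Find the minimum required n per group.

Standardized effect: d = |μ_{line A} − μ_{line B}| / σ = |24.2 − 32.7| / 9.7 = 0.8763
Set Φ(δ − 1.960) = 0.7; then δ − 1.960 = Φ⁻¹(0.7) = 0.524, giving δ = 2.484.
(The Φ(−δ − z_{α/2}) term is vanishingly small for δ > 0 and is dropped in the standard sample-size formula.)
δ = d·√(n/2) ⇒ n = 2(δ/d)² = 2 × (2.484 / 0.8763)² = 16.08.
Rounding up, n = 17 per group.

n = 17 per group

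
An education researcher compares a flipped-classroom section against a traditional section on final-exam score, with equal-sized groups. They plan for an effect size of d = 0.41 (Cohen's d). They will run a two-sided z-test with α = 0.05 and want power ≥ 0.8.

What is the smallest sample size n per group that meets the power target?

For power 0.8 need Φ(δ − z_{0.025}) = 0.8, so δ = z_{0.025} + z_{0.20} = 1.960 + 0.842 = 2.802.
(Ignoring the negligible lower-tail rejection probability gives the usual closed-form inversion.)
δ = d·√(n/2) ⇒ n = 2(δ/d)² = 2 × (2.802 / 0.41)² = 93.38.
Round up to the next whole unit.

n = 94 per group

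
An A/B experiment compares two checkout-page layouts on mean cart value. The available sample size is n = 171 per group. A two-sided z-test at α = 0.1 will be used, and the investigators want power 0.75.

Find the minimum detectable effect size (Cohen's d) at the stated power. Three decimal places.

Need Φ(δ − 1.645) = 0.75, so δ = 1.645 + 0.674 = 2.319.
(Lower-tail contribution to power is negligible for δ > 0.)
δ = d·√(n/2) ⇒ d = δ/√(n/2) = 2.319/√(171/2) = 0.2508.

d ≈ 0.251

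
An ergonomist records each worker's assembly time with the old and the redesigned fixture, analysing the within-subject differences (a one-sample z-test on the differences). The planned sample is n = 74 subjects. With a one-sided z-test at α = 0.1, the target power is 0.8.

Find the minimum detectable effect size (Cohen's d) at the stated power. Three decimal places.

d ≈ 0.247

Required noncentrality: δ = z_{0.1} + z_{0.20} = 1.282 + 0.842 = 2.123.
δ = d·√n ⇒ d = δ/√n = 2.123/√74 = 0.2468.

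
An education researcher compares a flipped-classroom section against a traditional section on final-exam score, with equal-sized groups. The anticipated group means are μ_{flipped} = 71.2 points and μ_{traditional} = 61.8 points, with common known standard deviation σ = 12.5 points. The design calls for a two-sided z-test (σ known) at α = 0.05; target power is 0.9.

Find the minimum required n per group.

Standardized effect: d = |μ_{flipped} − μ_{traditional}| / σ = |71.2 − 61.8| / 12.5 = 0.7520
Set Φ(δ − 1.960) = 0.9; then δ − 1.960 = Φ⁻¹(0.9) = 1.282, giving δ = 3.242.
(For δ > 0 the lower-tail rejection region contributes negligibly to power, so the one-term inversion is standard.)
δ = d·√(n/2) ⇒ n = 2(δ/d)² = 2 × (3.242 / 0.7520)² = 37.16.
Round up to the next whole unit.

n = 38 per group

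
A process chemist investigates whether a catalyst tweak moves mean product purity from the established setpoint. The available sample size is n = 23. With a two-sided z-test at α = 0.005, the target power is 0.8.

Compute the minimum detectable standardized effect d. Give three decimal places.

d ≈ 0.761

Need Φ(δ − 2.807) = 0.8, so δ = 2.807 + 0.842 = 3.649.
(The second rejection-region term Φ(−δ − z_{α/2}) is negligible and dropped.)
δ = d·√n ⇒ d = δ/√n = 3.649/√23 = 0.7608.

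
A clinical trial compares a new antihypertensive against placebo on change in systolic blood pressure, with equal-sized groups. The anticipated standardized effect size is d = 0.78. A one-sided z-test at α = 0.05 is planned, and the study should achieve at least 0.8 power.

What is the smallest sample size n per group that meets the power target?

For power 0.8 need Φ(δ − z_{0.05}) = 0.8, so δ = z_{0.05} + z_{0.20} = 1.645 + 0.842 = 2.486.
δ = d·√(n/2) ⇒ n = 2(δ/d)² = 2 × (2.486 / 0.78)² = 20.32.
Round up to the next whole unit.

n = 21 per group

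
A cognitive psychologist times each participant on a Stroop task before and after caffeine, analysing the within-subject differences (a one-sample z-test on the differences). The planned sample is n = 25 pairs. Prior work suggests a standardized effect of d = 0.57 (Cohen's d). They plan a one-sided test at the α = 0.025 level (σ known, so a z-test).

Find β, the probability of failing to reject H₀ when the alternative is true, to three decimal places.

Noncentrality parameter: δ = d·√n = 0.57 × √25 = 2.8500
One-sided α = 0.025 → critical value z_{0.025} = 1.960.
Power = P(Z > 1.960 − δ) = Φ(0.890) = 0.8133.
Type II error: β = 1 − power = 1 − 0.8133 = 0.1867.

β ≈ 0.187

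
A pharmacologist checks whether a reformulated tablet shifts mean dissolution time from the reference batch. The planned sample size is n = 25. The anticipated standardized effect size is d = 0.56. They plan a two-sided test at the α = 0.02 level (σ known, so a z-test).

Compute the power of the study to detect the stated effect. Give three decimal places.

Power ≈ 0.682

Noncentrality parameter: δ = d·√n = 0.56 × √25 = 2.8000
Two-sided α = 0.02 → critical value z_{0.01} = 2.326.
Power = Φ(δ − 2.326) + Φ(−δ − 2.326) = Φ(0.474) + Φ(-5.126) = 0.6821 + 0.0000 = 0.6821.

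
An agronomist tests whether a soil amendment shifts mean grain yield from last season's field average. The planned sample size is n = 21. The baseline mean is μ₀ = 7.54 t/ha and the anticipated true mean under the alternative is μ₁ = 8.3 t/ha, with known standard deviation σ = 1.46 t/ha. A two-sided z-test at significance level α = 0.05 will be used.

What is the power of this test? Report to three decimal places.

Power ≈ 0.665

Standardized effect: d = |μ₁ − μ₀| / σ = |8.3 − 7.54| / 1.46 = 0.5205
Noncentrality parameter: δ = d·√n = 0.5205 × √21 = 2.3855
Two-sided α = 0.05 → critical value z_{0.025} = 1.960.
Power = Φ(δ − 1.960) + Φ(−δ − 1.960) = Φ(0.425) + Φ(-4.345) = 0.6648 + 0.0000 = 0.6648.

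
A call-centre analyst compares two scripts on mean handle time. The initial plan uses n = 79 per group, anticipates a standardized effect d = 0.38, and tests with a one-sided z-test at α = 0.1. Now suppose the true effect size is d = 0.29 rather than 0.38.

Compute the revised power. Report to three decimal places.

With d = 0.29: δ = d·√(n/2) = 0.29 × √(79/2) = 1.8226. Critical value z_{0.1} = 1.282.
Revised power = Φ(δ − 1.282) = Φ(0.541) = 0.7058.

Power ≈ 0.706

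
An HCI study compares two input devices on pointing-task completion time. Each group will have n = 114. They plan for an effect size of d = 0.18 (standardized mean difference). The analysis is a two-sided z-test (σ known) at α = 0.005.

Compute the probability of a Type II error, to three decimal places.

Noncentrality parameter: δ = d·√(n/2) = 0.18 × √(114/2) = 1.3590
Two-sided α = 0.005 → critical value z_{0.0025} = 2.807.
Power = Φ(δ − 2.807) + Φ(−δ − 2.807) = Φ(-1.448) + Φ(-4.166) = 0.0738 + 0.0000 = 0.0738.
Type II error: β = 1 − power = 1 − 0.0738 = 0.9262.

β ≈ 0.926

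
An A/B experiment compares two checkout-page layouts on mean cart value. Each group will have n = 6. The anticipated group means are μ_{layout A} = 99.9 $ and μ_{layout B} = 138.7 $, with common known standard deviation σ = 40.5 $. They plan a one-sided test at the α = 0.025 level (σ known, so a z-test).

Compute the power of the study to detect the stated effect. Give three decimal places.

Power ≈ 0.382

Standardized effect: d = |μ_{layout A} − μ_{layout B}| / σ = |99.9 − 138.7| / 40.5 = 0.9580
Noncentrality parameter: δ = d·√(n/2) = 0.9580 × √(6/2) = 1.6593
Critical value for a one-sided test at α = 0.025: z_α = 1.960.
Power = P(Z > 1.960 − δ) = Φ(-0.301) = 0.3819.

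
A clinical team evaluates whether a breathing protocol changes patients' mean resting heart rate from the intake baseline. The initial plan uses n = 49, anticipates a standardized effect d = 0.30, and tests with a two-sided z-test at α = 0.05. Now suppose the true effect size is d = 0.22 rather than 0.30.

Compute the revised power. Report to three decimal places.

Power ≈ 0.337

With d = 0.22: δ = d·√n = 0.22 × √49 = 1.5400. Critical value z_{0.025} = 1.960.
Revised power = Φ(δ − 1.960) + Φ(−δ − 1.960) = Φ(-0.420) + Φ(-3.500) = 0.3373 + 0.0002 = 0.3375.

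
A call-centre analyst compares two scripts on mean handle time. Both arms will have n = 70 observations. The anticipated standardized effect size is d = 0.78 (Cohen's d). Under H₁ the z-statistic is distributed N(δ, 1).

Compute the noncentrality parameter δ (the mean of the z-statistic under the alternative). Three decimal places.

δ = d·√(n/2) = 0.78 × √(70/2) = 4.6145

δ ≈ 4.615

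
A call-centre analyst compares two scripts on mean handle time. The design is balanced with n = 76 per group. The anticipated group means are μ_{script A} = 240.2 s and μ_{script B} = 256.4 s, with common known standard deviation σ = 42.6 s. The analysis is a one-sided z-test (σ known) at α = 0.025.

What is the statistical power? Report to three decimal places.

Standardized effect: d = |μ_{script A} − μ_{script B}| / σ = |240.2 − 256.4| / 42.6 = 0.3803
Noncentrality parameter: δ = d·√(n/2) = 0.3803 × √(76/2) = 2.3442
Critical value for a one-sided test at α = 0.025: z_α = 1.960.
Power = P(Z > 1.960 − δ) = Φ(0.384) = 0.6496.

Power ≈ 0.650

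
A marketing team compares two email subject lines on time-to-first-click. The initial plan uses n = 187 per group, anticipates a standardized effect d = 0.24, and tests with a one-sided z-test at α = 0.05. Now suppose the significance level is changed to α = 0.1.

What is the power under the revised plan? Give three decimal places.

δ = d·√(n/2) = 0.24 × √(187/2) = 2.3207 (unchanged). New critical value: z_{0.1} = 1.282.
Revised power = P(Z > 1.282 − δ) = Φ(1.039) = 0.8506.

Power ≈ 0.851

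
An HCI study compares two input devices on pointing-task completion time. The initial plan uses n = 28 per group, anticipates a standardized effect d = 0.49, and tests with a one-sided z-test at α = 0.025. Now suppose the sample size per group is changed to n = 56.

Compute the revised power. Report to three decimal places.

With n = 56 per group: δ = d·√(n/2) = 0.49 × √(56/2) = 2.5928. Critical value z_{0.025} = 1.960.
Revised power = P(Z > 1.960 − δ) = Φ(0.633) = 0.7366.

Power ≈ 0.737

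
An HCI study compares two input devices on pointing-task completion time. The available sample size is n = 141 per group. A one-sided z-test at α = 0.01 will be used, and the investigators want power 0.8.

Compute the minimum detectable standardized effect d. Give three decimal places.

Required noncentrality: δ = z_{0.01} + z_{0.20} = 2.326 + 0.842 = 3.168.
δ = d·√(n/2) ⇒ d = δ/√(n/2) = 3.168/√(141/2) = 0.3773.

d ≈ 0.377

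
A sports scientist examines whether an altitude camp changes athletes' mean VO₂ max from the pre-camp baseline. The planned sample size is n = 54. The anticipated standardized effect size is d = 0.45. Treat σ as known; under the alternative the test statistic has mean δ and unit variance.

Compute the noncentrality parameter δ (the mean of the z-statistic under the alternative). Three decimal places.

δ ≈ 3.307

The noncentrality parameter scales effect size by the design's sample-size factor: δ = d·√n = 0.45 × √54 = 3.3068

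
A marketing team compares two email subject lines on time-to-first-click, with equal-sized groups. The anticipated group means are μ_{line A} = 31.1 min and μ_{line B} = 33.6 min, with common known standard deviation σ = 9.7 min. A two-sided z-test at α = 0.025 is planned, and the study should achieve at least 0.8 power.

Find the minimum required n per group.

n = 287 per group

Standardized effect: d = |μ_{line A} − μ_{line B}| / σ = |31.1 − 33.6| / 9.7 = 0.2577
For power 0.8 need Φ(δ − z_{0.0125}) = 0.8, so δ = z_{0.0125} + z_{0.20} = 2.241 + 0.842 = 3.083.
(Ignoring the negligible lower-tail rejection probability gives the usual closed-form inversion.)
δ = d·√(n/2) ⇒ n = 2(δ/d)² = 2 × (3.083 / 0.2577)² = 286.19.
Round up to the next whole unit.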